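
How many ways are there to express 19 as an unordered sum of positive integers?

490

There are 490 such partitions.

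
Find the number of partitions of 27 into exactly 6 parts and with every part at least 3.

26

There are too many to list fully; the first 12 (by largest part) are:
12 + 3 + 3 + 3 + 3 + 3
11 + 4 + 3 + 3 + 3 + 3
10 + 5 + 3 + 3 + 3 + 3
10 + 4 + 4 + 3 + 3 + 3
9 + 6 + 3 + 3 + 3 + 3
9 + 5 + 4 + 3 + 3 + 3
9 + 4 + 4 + 4 + 3 + 3
8 + 7 + 3 + 3 + 3 + 3
8 + 6 + 4 + 3 + 3 + 3
8 + 5 + 5 + 3 + 3 + 3
8 + 5 + 4 + 4 + 3 + 3
8 + 4 + 4 + 4 + 4 + 3
…and 14 more, for 26 total.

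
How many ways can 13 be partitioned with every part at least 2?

The partitions of 13 that satisfy the conditions:
13
11,2
10,3
9,4
9,2,2
8,5
8,3,2
7,6
7,4,2
7,3,3
7,2,2,2
6,5,2
6,4,3
6,3,2,2
5,5,3
5,4,4
5,4,2,2
5,3,3,2
5,2,2,2,2
4,4,3,2
4,3,3,3
4,3,2,2,2
3,3,3,2,2
3,2,2,2,2,2

24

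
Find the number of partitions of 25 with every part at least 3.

Counting exhaustively, 130 partitions satisfy the conditions.

130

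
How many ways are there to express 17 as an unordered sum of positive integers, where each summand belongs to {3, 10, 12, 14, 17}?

Listing the qualifying partitions of 17:
17
14,3

2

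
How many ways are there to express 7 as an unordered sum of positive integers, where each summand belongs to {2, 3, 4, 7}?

The partitions of 7 that satisfy the conditions:
7
4+3
3+2+2
That's 3 in total.

3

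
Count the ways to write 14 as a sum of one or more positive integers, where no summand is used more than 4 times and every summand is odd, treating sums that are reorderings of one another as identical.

14

They are:
1 + 13
3 + 11
1 + 1 + 1 + 11
5 + 9
1 + 1 + 3 + 9
7 + 7
1 + 1 + 5 + 7
1 + 3 + 3 + 7
1 + 1 + 1 + 1 + 3 + 7
1 + 3 + 5 + 5
1 + 1 + 1 + 1 + 5 + 5
3 + 3 + 3 + 5
1 + 1 + 1 + 3 + 3 + 5
1 + 1 + 3 + 3 + 3 + 3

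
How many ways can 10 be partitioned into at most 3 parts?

They are:
10
9, 1
8, 2
8, 1, 1
7, 3
7, 2, 1
6, 4
6, 3, 1
6, 2, 2
5, 5
5, 4, 1
5, 3, 2
4, 4, 2
4, 3, 3
Counting gives 14.

14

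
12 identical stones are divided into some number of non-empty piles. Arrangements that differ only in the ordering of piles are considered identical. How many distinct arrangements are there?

Systematic enumeration (by largest part, then next-largest, …) yields 77.

77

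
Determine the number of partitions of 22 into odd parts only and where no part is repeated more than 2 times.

Enumerating:
1 + 21
3 + 19
5 + 17
1 + 1 + 3 + 17
7 + 15
1 + 1 + 5 + 15
1 + 3 + 3 + 15
9 + 13
1 + 1 + 7 + 13
1 + 3 + 5 + 13
11 + 11
1 + 1 + 9 + 11
1 + 3 + 7 + 11
1 + 5 + 5 + 11
3 + 3 + 5 + 11
1 + 3 + 9 + 9
1 + 5 + 7 + 9
3 + 3 + 7 + 9
3 + 5 + 5 + 9
1 + 1 + 3 + 3 + 5 + 9
3 + 5 + 7 + 7
1 + 1 + 3 + 3 + 7 + 7
1 + 1 + 3 + 5 + 5 + 7
That's 23 in total.

23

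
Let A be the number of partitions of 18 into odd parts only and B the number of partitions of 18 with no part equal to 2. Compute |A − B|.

Partitions of 18 into odd parts only: 46.
Partitions of 18 with no part equal to 2: 154.
|46 − 154| = 108.

108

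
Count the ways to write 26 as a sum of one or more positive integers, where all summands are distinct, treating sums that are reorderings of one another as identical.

165

A full systematic count gives 165.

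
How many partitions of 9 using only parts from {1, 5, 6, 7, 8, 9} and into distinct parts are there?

Enumerating:
9
8,1

2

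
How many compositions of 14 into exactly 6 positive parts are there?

By stars and bars with positive parts, the count is C(13,5) = 1287.

1287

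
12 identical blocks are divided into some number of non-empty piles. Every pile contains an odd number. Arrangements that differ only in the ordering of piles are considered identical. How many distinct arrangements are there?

15

Listing the qualifying partitions of 12:
11+1
9+3
9+1+1+1
7+5
7+3+1+1
7+1+1+1+1+1
5+5+1+1
5+3+3+1
5+3+1+1+1+1
5+1+1+1+1+1+1+1
3+3+3+3
3+3+3+1+1+1
3+3+1+1+1+1+1+1
3+1+1+1+1+1+1+1+1+1
1+1+1+1+1+1+1+1+1+1+1+1
That's 15 in total.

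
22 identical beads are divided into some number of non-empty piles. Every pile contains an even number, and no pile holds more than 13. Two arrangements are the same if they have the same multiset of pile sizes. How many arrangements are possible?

44

There are too many to list fully; the first 12 (by largest part) are:
12 + 10
12 + 8 + 2
12 + 6 + 4
12 + 6 + 2 + 2
12 + 4 + 4 + 2
12 + 4 + 2 + 2 + 2
12 + 2 + 2 + 2 + 2 + 2
10 + 10 + 2
10 + 8 + 4
10 + 8 + 2 + 2
10 + 6 + 6
10 + 6 + 4 + 2
…and 32 more, for 44 total.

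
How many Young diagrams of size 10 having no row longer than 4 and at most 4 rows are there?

7

Enumerating:
4, 4, 2
4, 4, 1, 1
4, 3, 3
4, 3, 2, 1
4, 2, 2, 2
3, 3, 3, 1
3, 3, 2, 2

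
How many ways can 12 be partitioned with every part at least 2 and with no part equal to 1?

The partitions of 12 that satisfy the conditions:
12
10+2
9+3
8+4
8+2+2
7+5
7+3+2
6+6
6+4+2
6+3+3
6+2+2+2
5+5+2
5+4+3
5+3+2+2
4+4+4
4+4+2+2
4+3+3+2
4+2+2+2+2
3+3+3+3
3+3+2+2+2
2+2+2+2+2+2

21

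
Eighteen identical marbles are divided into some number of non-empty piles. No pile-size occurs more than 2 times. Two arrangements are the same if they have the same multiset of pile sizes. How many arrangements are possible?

A full systematic count gives 135.

135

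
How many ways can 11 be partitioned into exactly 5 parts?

10

The partitions of 11 that satisfy the conditions:
7 + 1 + 1 + 1 + 1
6 + 2 + 1 + 1 + 1
5 + 3 + 1 + 1 + 1
5 + 2 + 2 + 1 + 1
4 + 4 + 1 + 1 + 1
4 + 3 + 2 + 1 + 1
4 + 2 + 2 + 2 + 1
3 + 3 + 3 + 1 + 1
3 + 3 + 2 + 2 + 1
3 + 2 + 2 + 2 + 2
Counting gives 10.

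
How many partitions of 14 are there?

135

Enumerating by decreasing first part gives 135 partitions in all.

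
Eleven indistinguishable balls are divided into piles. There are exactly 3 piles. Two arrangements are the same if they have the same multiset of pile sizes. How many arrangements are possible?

The partitions of 11 that satisfy the conditions:
9, 1, 1
8, 2, 1
7, 3, 1
7, 2, 2
6, 4, 1
6, 3, 2
5, 5, 1
5, 4, 2
5, 3, 3
4, 4, 3

10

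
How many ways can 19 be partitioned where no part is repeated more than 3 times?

Direct enumeration gives 258 partitions.

258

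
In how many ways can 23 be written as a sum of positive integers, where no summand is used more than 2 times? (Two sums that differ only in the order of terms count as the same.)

Counting exhaustively, 355 partitions satisfy the conditions.

355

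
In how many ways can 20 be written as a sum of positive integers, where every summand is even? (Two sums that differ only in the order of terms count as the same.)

There are too many to list fully; the first 12 (by largest part) are:
20
18+2
16+4
16+2+2
14+6
14+4+2
14+2+2+2
12+8
12+6+2
12+4+4
12+4+2+2
12+2+2+2+2
…and 30 more, for 42 total.

42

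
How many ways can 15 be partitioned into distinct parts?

27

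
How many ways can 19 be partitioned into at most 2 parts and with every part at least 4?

7

The partitions of 19 that satisfy the conditions:
19
4, 15
5, 14
6, 13
7, 12
8, 11
9, 10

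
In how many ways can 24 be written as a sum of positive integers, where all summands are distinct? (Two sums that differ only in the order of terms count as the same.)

A full systematic count gives 122.

122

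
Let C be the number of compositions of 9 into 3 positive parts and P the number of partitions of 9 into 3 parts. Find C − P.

21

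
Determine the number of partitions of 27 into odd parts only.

There are 192 such partitions.

192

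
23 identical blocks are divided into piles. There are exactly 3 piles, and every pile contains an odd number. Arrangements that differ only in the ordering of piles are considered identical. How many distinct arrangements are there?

Listing the qualifying partitions of 23:
1,1,21
1,3,19
1,5,17
3,3,17
1,7,15
3,5,15
1,9,13
3,7,13
5,5,13
1,11,11
3,9,11
5,7,11
5,9,9
7,7,9

14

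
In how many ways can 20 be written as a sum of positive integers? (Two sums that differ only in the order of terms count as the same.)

627

There are 627 such partitions.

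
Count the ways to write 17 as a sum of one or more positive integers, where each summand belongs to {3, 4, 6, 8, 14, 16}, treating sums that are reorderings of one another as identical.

5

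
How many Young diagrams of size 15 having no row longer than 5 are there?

Direct enumeration gives 84 partitions.

84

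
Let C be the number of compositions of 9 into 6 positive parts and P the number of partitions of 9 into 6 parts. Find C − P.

Compositions: C(8,5) = 56.
Unordered (partitions into 6 parts): 3.
Difference: 56 − 3 = 53.

53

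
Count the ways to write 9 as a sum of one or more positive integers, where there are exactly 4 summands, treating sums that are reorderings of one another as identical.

6

Enumerating:
6+1+1+1
5+2+1+1
4+3+1+1
4+2+2+1
3+3+2+1
3+2+2+2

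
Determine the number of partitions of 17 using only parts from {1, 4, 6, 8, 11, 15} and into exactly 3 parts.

2

They are:
15,1,1
8,8,1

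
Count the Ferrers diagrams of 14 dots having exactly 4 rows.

23

Listing the qualifying partitions of 14:
11, 1, 1, 1
10, 2, 1, 1
9, 3, 1, 1
9, 2, 2, 1
8, 4, 1, 1
8, 3, 2, 1
8, 2, 2, 2
7, 5, 1, 1
7, 4, 2, 1
7, 3, 3, 1
7, 3, 2, 2
6, 6, 1, 1
6, 5, 2, 1
6, 4, 3, 1
6, 4, 2, 2
6, 3, 3, 2
5, 5, 3, 1
5, 5, 2, 2
5, 4, 4, 1
5, 4, 3, 2
5, 3, 3, 3
4, 4, 4, 2
4, 4, 3, 3
That's 23 in total.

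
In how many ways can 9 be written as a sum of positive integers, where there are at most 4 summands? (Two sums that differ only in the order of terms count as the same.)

18

They are:
9
1, 8
2, 7
1, 1, 7
3, 6
1, 2, 6
1, 1, 1, 6
4, 5
1, 3, 5
2, 2, 5
1, 1, 2, 5
1, 4, 4
2, 3, 4
1, 1, 3, 4
1, 2, 2, 4
3, 3, 3
1, 2, 3, 3
2, 2, 2, 3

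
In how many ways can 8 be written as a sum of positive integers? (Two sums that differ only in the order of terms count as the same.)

22

They are:
8
7,1
6,2
6,1,1
5,3
5,2,1
5,1,1,1
4,4
4,3,1
4,2,2
4,2,1,1
4,1,1,1,1
3,3,2
3,3,1,1
3,2,2,1
3,2,1,1,1
3,1,1,1,1,1
2,2,2,2
2,2,2,1,1
2,2,1,1,1,1
2,1,1,1,1,1,1
1,1,1,1,1,1,1,1
Counting gives 22.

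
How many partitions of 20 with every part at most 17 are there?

Counting exhaustively, 623 partitions satisfy the conditions.

623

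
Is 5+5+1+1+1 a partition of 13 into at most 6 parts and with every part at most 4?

No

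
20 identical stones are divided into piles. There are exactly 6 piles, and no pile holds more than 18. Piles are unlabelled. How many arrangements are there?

A full systematic count gives 90.

90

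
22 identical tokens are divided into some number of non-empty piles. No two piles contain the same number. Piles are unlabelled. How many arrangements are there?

89

Enumerating by decreasing first part gives 89 partitions in all.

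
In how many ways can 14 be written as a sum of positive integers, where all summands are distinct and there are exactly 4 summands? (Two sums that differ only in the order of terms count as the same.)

The partitions of 14 that satisfy the conditions:
8+3+2+1
7+4+2+1
6+5+2+1
6+4+3+1
5+4+3+2
That's 5 in total.

5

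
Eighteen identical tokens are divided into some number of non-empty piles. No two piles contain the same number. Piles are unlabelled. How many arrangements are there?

46

There are too many to list fully; the first 12 (by largest part) are:
18
17,1
16,2
15,3
15,2,1
14,4
14,3,1
13,5
13,4,1
13,3,2
12,6
12,5,1
…and 34 more, for 46 total.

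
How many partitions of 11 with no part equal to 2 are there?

There are too many to list fully; the first 12 (by largest part) are:
11
10 + 1
9 + 1 + 1
8 + 3
8 + 1 + 1 + 1
7 + 4
7 + 3 + 1
7 + 1 + 1 + 1 + 1
6 + 5
6 + 4 + 1
6 + 3 + 1 + 1
6 + 1 + 1 + 1 + 1 + 1
…and 14 more, for 26 total.

26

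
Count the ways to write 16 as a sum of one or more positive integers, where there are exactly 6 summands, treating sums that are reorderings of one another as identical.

35

A partial list (first 12 by largest part):
11,1,1,1,1,1
10,2,1,1,1,1
9,3,1,1,1,1
9,2,2,1,1,1
8,4,1,1,1,1
8,3,2,1,1,1
8,2,2,2,1,1
7,5,1,1,1,1
7,4,2,1,1,1
7,3,3,1,1,1
7,3,2,2,1,1
7,2,2,2,2,1
…and 23 more, for 35 total.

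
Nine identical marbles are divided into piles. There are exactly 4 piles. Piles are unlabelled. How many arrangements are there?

6

Enumerating:
1,1,1,6
1,1,2,5
1,1,3,4
1,2,2,4
1,2,3,3
2,2,2,3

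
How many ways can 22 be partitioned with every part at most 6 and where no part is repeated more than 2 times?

36

There are too many to list fully; the first 12 (by largest part) are:
6 + 6 + 5 + 5
6 + 6 + 5 + 4 + 1
6 + 6 + 5 + 3 + 2
6 + 6 + 5 + 3 + 1 + 1
6 + 6 + 5 + 2 + 2 + 1
6 + 6 + 4 + 4 + 2
6 + 6 + 4 + 4 + 1 + 1
6 + 6 + 4 + 3 + 3
6 + 6 + 4 + 3 + 2 + 1
6 + 6 + 4 + 2 + 2 + 1 + 1
6 + 6 + 3 + 3 + 2 + 2
6 + 6 + 3 + 3 + 2 + 1 + 1
…and 24 more, for 36 total.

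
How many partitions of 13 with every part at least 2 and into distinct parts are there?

10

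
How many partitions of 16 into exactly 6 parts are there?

35

A partial list (first 12 by largest part):
11, 1, 1, 1, 1, 1
10, 2, 1, 1, 1, 1
9, 3, 1, 1, 1, 1
9, 2, 2, 1, 1, 1
8, 4, 1, 1, 1, 1
8, 3, 2, 1, 1, 1
8, 2, 2, 2, 1, 1
7, 5, 1, 1, 1, 1
7, 4, 2, 1, 1, 1
7, 3, 3, 1, 1, 1
7, 3, 2, 2, 1, 1
7, 2, 2, 2, 2, 1
…and 23 more, for 35 total.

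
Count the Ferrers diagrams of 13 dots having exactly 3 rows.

Enumerating:
11 + 1 + 1
10 + 2 + 1
9 + 3 + 1
9 + 2 + 2
8 + 4 + 1
8 + 3 + 2
7 + 5 + 1
7 + 4 + 2
7 + 3 + 3
6 + 6 + 1
6 + 5 + 2
6 + 4 + 3
5 + 5 + 3
5 + 4 + 4
Counting gives 14.

14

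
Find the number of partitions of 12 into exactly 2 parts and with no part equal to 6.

5

The partitions of 12 that satisfy the conditions:
11 + 1
10 + 2
9 + 3
8 + 4
7 + 5
That's 5 in total.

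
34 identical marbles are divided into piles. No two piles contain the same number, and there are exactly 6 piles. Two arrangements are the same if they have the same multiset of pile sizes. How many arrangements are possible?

71

Enumerating by decreasing first part gives 71 partitions in all.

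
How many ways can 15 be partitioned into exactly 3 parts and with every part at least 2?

12

They are:
11 + 2 + 2
10 + 3 + 2
9 + 4 + 2
9 + 3 + 3
8 + 5 + 2
8 + 4 + 3
7 + 6 + 2
7 + 5 + 3
7 + 4 + 4
6 + 6 + 3
6 + 5 + 4
5 + 5 + 5
Counting gives 12.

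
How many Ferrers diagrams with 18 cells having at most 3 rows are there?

37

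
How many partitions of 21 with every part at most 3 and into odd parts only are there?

Enumerating:
3, 3, 3, 3, 3, 3, 3
3, 3, 3, 3, 3, 3, 1, 1, 1
3, 3, 3, 3, 3, 1, 1, 1, 1, 1, 1
3, 3, 3, 3, 1, 1, 1, 1, 1, 1, 1, 1, 1
3, 3, 3, 1, 1, 1, 1, 1, 1, 1, 1, 1, 1, 1, 1
3, 3, 1, 1, 1, 1, 1, 1, 1, 1, 1, 1, 1, 1, 1, 1, 1
3, 1, 1, 1, 1, 1, 1, 1, 1, 1, 1, 1, 1, 1, 1, 1, 1, 1, 1
1, 1, 1, 1, 1, 1, 1, 1, 1, 1, 1, 1, 1, 1, 1, 1, 1, 1, 1, 1, 1

8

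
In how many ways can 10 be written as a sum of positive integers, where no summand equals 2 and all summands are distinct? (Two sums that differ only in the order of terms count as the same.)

6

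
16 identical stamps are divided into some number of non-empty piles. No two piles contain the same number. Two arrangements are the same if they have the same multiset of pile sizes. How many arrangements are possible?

32

There are too many to list fully; the first 12 (by largest part) are:
16
15,1
14,2
13,3
13,2,1
12,4
12,3,1
11,5
11,4,1
11,3,2
10,6
10,5,1
…and 20 more, for 32 total.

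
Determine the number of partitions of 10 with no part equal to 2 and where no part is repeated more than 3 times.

14

The partitions of 10 that satisfy the conditions:
10
9, 1
8, 1, 1
7, 3
7, 1, 1, 1
6, 4
6, 3, 1
5, 5
5, 4, 1
5, 3, 1, 1
4, 4, 1, 1
4, 3, 3
4, 3, 1, 1, 1
3, 3, 3, 1
Counting gives 14.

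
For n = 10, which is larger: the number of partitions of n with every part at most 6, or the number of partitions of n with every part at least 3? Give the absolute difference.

30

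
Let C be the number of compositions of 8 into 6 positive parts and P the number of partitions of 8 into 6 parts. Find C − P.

Compositions: C(7,5) = 21.
Unordered (partitions into 6 parts): 2.
Difference: 21 − 2 = 19.

19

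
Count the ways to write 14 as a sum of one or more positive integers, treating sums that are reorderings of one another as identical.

Counting exhaustively, 135 partitions satisfy the conditions.

135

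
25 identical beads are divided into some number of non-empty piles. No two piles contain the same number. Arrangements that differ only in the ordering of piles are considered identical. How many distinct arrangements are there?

Enumerating by decreasing first part gives 142 partitions in all.

142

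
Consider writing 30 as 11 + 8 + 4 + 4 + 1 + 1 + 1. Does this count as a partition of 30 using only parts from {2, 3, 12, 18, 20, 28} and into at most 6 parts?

The parts sum to 30, and the condition 'each summand belongs to {2, 3, 12, 18, 20, 28}' is violated.

No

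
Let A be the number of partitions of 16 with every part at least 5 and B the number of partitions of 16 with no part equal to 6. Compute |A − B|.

183

Partitions of 16 with every part at least 5: 6.
Partitions of 16 with no part equal to 6: 189.
|6 − 189| = 183.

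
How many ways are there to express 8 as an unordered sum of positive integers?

22

The partitions of 8 that satisfy the conditions:
8
7,1
6,2
6,1,1
5,3
5,2,1
5,1,1,1
4,4
4,3,1
4,2,2
4,2,1,1
4,1,1,1,1
3,3,2
3,3,1,1
3,2,2,1
3,2,1,1,1
3,1,1,1,1,1
2,2,2,2
2,2,2,1,1
2,2,1,1,1,1
2,1,1,1,1,1,1
1,1,1,1,1,1,1,1
That's 22 in total.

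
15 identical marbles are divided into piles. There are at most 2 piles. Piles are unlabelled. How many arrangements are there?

8

Enumerating:
15
14 + 1
13 + 2
12 + 3
11 + 4
10 + 5
9 + 6
8 + 7
That's 8 in total.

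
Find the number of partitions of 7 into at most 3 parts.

8

Enumerating:
7
1,6
2,5
1,1,5
3,4
1,2,4
1,3,3
2,2,3
That's 8 in total.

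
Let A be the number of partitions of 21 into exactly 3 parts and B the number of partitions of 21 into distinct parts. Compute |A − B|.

Partitions of 21 into exactly 3 parts: 37.
Partitions of 21 into distinct parts: 76.
|37 − 76| = 39.

39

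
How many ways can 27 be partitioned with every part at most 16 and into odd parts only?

168

Counting exhaustively, 168 partitions satisfy the conditions.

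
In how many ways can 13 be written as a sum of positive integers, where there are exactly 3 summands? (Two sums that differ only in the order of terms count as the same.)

14

They are:
11+1+1
10+2+1
9+3+1
9+2+2
8+4+1
8+3+2
7+5+1
7+4+2
7+3+3
6+6+1
6+5+2
6+4+3
5+5+3
5+4+4
That's 14 in total.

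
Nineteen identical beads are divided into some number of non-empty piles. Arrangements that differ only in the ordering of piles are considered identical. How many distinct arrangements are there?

490

Direct enumeration gives 490 partitions.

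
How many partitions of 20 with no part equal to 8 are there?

550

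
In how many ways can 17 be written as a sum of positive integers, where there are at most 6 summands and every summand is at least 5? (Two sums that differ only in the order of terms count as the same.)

7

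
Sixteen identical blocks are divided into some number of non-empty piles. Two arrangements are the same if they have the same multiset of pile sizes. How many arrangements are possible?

231

Direct enumeration gives 231 partitions.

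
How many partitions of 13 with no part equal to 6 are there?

A full systematic count gives 86.

86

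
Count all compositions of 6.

Each of the 5 gaps between 6 units is either a break or not: 2^5 = 32.

32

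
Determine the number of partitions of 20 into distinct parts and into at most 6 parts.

A partial list (first 12 by largest part):
20
19 + 1
18 + 2
17 + 3
17 + 2 + 1
16 + 4
16 + 3 + 1
15 + 5
15 + 4 + 1
15 + 3 + 2
14 + 6
14 + 5 + 1
…and 52 more, for 64 total.

64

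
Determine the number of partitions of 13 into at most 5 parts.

There are too many to list fully; the first 12 (by largest part) are:
13
12,1
11,2
11,1,1
10,3
10,2,1
10,1,1,1
9,4
9,3,1
9,2,2
9,2,1,1
9,1,1,1,1
…and 45 more, for 57 total.

57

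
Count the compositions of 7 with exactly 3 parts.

15

Equivalently, choose which 2 of the 6 gaps become plus signs: C(6,2) = 15.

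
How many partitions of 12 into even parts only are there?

11

Listing the qualifying partitions of 12:
12
10, 2
8, 4
8, 2, 2
6, 6
6, 4, 2
6, 2, 2, 2
4, 4, 4
4, 4, 2, 2
4, 2, 2, 2, 2
2, 2, 2, 2, 2, 2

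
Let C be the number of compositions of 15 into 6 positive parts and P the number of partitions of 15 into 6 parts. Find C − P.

Compositions: C(14,5) = 2002.
Partitions of 15 into exactly 6 parts: 26.
Difference: 2002 − 26 = 1976.

1976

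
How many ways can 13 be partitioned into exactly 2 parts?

6

Enumerating:
12,1
11,2
10,3
9,4
8,5
7,6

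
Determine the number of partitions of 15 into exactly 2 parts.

Listing the qualifying partitions of 15:
14 + 1
13 + 2
12 + 3
11 + 4
10 + 5
9 + 6
8 + 7
Counting gives 7.

7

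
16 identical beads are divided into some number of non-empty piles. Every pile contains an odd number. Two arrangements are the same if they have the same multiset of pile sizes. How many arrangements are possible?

32

A partial list (first 12 by largest part):
1, 15
3, 13
1, 1, 1, 13
5, 11
1, 1, 3, 11
1, 1, 1, 1, 1, 11
7, 9
1, 1, 5, 9
1, 3, 3, 9
1, 1, 1, 1, 3, 9
1, 1, 1, 1, 1, 1, 1, 9
1, 1, 7, 7
…and 20 more, for 32 total.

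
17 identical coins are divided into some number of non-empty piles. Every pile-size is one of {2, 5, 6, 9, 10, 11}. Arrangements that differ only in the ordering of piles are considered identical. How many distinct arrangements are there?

9

Listing the qualifying partitions of 17:
11+6
11+2+2+2
10+5+2
9+6+2
9+2+2+2+2
6+6+5
6+5+2+2+2
5+5+5+2
5+2+2+2+2+2+2
That's 9 in total.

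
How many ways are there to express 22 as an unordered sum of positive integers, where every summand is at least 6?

11

The partitions of 22 that satisfy the conditions:
22
16 + 6
15 + 7
14 + 8
13 + 9
12 + 10
11 + 11
10 + 6 + 6
9 + 7 + 6
8 + 8 + 6
8 + 7 + 7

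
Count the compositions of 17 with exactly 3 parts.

120

Place 2 bars in the 16 internal gaps of a row of 17 dots: C(16,2) = 120.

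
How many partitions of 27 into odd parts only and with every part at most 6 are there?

There are too many to list fully; the first 12 (by largest part) are:
5, 5, 5, 5, 5, 1, 1
5, 5, 5, 5, 3, 3, 1
5, 5, 5, 5, 3, 1, 1, 1, 1
5, 5, 5, 5, 1, 1, 1, 1, 1, 1, 1
5, 5, 5, 3, 3, 3, 3
5, 5, 5, 3, 3, 3, 1, 1, 1
5, 5, 5, 3, 3, 1, 1, 1, 1, 1, 1
5, 5, 5, 3, 1, 1, 1, 1, 1, 1, 1, 1, 1
5, 5, 5, 1, 1, 1, 1, 1, 1, 1, 1, 1, 1, 1, 1
5, 5, 3, 3, 3, 3, 3, 1, 1
5, 5, 3, 3, 3, 3, 1, 1, 1, 1, 1
5, 5, 3, 3, 3, 1, 1, 1, 1, 1, 1, 1, 1
…and 21 more, for 33 total.

33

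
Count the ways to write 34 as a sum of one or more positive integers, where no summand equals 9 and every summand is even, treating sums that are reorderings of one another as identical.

Counting exhaustively, 297 partitions satisfy the conditions.

297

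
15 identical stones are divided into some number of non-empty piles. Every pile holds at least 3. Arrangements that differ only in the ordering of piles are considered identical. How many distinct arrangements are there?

The partitions of 15 that satisfy the conditions:
15
3+12
4+11
5+10
6+9
3+3+9
7+8
3+4+8
3+5+7
4+4+7
3+6+6
4+5+6
3+3+3+6
5+5+5
3+3+4+5
3+4+4+4
3+3+3+3+3

17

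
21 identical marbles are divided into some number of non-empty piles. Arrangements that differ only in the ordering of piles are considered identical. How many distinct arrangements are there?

A full systematic count gives 792.

792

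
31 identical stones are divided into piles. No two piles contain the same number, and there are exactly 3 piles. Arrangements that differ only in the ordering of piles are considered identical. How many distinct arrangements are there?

A partial list (first 12 by largest part):
1+2+28
1+3+27
1+4+26
2+3+26
1+5+25
2+4+25
1+6+24
2+5+24
3+4+24
1+7+23
2+6+23
3+5+23
…and 53 more, for 65 total.

65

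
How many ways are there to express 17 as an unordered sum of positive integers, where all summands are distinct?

38

A partial list (first 12 by largest part):
17
16,1
15,2
14,3
14,2,1
13,4
13,3,1
12,5
12,4,1
12,3,2
11,6
11,5,1
…and 26 more, for 38 total.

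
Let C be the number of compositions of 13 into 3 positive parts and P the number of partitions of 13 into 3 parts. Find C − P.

52

Ordered (compositions into 3 parts): C(12,2) = 66.
Partitions of 13 into exactly 3 parts: 14.
Difference: 66 − 14 = 52.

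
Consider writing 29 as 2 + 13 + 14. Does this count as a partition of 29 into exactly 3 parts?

Yes

The parts sum to 29, and the condition 'there are exactly 3 summands' holds.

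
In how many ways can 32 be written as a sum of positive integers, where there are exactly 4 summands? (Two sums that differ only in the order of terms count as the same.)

249

Direct enumeration gives 249 partitions.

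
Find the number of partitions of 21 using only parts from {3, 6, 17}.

4

They are:
3 + 6 + 6 + 6
3 + 3 + 3 + 6 + 6
3 + 3 + 3 + 3 + 3 + 6
3 + 3 + 3 + 3 + 3 + 3 + 3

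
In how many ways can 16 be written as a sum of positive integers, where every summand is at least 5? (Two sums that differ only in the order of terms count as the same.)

6

The partitions of 16 that satisfy the conditions:
16
11+5
10+6
9+7
8+8
6+5+5
Counting gives 6.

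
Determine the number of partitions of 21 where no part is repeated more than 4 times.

505

Systematic enumeration (by largest part, then next-largest, …) yields 505.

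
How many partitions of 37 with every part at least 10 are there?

18

Enumerating:
37
27 + 10
26 + 11
25 + 12
24 + 13
23 + 14
22 + 15
21 + 16
20 + 17
19 + 18
17 + 10 + 10
16 + 11 + 10
15 + 12 + 10
15 + 11 + 11
14 + 13 + 10
14 + 12 + 11
13 + 13 + 11
13 + 12 + 12
That's 18 in total.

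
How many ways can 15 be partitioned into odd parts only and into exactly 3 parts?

Listing the qualifying partitions of 15:
13 + 1 + 1
11 + 3 + 1
9 + 5 + 1
9 + 3 + 3
7 + 7 + 1
7 + 5 + 3
5 + 5 + 5

7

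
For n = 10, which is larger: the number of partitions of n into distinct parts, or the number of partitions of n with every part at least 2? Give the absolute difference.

Partitions of 10 into distinct parts: 10.
Partitions of 10 with every part at least 2: 12.
|10 − 12| = 2.

2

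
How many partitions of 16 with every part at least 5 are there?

6

Listing the qualifying partitions of 16:
16
11, 5
10, 6
9, 7
8, 8
6, 5, 5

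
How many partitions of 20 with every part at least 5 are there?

13

Enumerating:
20
5 + 15
6 + 14
7 + 13
8 + 12
9 + 11
10 + 10
5 + 5 + 10
5 + 6 + 9
5 + 7 + 8
6 + 6 + 8
6 + 7 + 7
5 + 5 + 5 + 5
That's 13 in total.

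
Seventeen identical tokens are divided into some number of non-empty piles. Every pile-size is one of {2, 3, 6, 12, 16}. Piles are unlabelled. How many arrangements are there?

The partitions of 17 that satisfy the conditions:
12+3+2
6+6+3+2
6+3+3+3+2
6+3+2+2+2+2
3+3+3+3+3+2
3+3+3+2+2+2+2
3+2+2+2+2+2+2+2
Counting gives 7.

7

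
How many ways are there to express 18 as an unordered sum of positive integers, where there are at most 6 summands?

199

There are 199 such partitions.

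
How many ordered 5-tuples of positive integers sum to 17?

Equivalently, choose which 4 of the 16 gaps become plus signs: C(16,4) = 1820.

1820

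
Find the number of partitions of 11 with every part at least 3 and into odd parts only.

2

Listing the qualifying partitions of 11:
11
5 + 3 + 3
That's 2 in total.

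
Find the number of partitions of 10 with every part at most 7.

38

A partial list (first 12 by largest part):
7+3
7+2+1
7+1+1+1
6+4
6+3+1
6+2+2
6+2+1+1
6+1+1+1+1
5+5
5+4+1
5+3+2
5+3+1+1
…and 26 more, for 38 total.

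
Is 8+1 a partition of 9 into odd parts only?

The parts sum to 9, and the condition 'every summand is odd' is violated.

No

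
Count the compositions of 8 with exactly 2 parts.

Place 1 bars in the 7 internal gaps of a row of 8 dots: C(7,1) = 7.

7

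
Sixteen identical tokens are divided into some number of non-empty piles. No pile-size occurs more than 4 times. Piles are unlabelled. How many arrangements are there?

A full systematic count gives 164.

164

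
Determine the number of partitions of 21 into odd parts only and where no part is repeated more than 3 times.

32

There are too many to list fully; the first 12 (by largest part) are:
21
19,1,1
17,3,1
15,5,1
15,3,3
15,3,1,1,1
13,7,1
13,5,3
13,5,1,1,1
13,3,3,1,1
11,9,1
11,7,3
…and 20 more, for 32 total.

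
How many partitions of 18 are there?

Counting exhaustively, 385 partitions satisfy the conditions.

385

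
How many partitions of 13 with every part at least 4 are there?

5

They are:
13
9, 4
8, 5
7, 6
5, 4, 4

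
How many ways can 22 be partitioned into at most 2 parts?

12

They are:
22
21+1
20+2
19+3
18+4
17+5
16+6
15+7
14+8
13+9
12+10
11+11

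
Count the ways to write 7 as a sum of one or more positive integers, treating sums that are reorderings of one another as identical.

Enumerating:
7
1+6
2+5
1+1+5
3+4
1+2+4
1+1+1+4
1+3+3
2+2+3
1+1+2+3
1+1+1+1+3
1+2+2+2
1+1+1+2+2
1+1+1+1+1+2
1+1+1+1+1+1+1
That's 15 in total.

15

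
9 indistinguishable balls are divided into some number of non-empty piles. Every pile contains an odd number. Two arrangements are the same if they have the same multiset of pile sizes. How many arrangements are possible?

8

The partitions of 9 that satisfy the conditions:
9
7, 1, 1
5, 3, 1
5, 1, 1, 1, 1
3, 3, 3
3, 3, 1, 1, 1
3, 1, 1, 1, 1, 1, 1
1, 1, 1, 1, 1, 1, 1, 1, 1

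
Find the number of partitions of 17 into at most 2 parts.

They are:
17
16+1
15+2
14+3
13+4
12+5
11+6
10+7
9+8

9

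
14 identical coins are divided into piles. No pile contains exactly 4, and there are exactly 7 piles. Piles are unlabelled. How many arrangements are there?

The partitions of 14 that satisfy the conditions:
8 + 1 + 1 + 1 + 1 + 1 + 1
7 + 2 + 1 + 1 + 1 + 1 + 1
6 + 3 + 1 + 1 + 1 + 1 + 1
6 + 2 + 2 + 1 + 1 + 1 + 1
5 + 3 + 2 + 1 + 1 + 1 + 1
5 + 2 + 2 + 2 + 1 + 1 + 1
3 + 3 + 3 + 2 + 1 + 1 + 1
3 + 3 + 2 + 2 + 2 + 1 + 1
3 + 2 + 2 + 2 + 2 + 2 + 1
2 + 2 + 2 + 2 + 2 + 2 + 2
Counting gives 10.

10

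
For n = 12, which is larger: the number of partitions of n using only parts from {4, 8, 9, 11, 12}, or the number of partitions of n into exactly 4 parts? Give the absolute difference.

Partitions of 12 using only parts from {4, 8, 9, 11, 12}: 3.
Partitions of 12 into exactly 4 parts: 15.
|3 − 15| = 12.

12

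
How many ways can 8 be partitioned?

22

Enumerating:
8
1,7
2,6
1,1,6
3,5
1,2,5
1,1,1,5
4,4
1,3,4
2,2,4
1,1,2,4
1,1,1,1,4
2,3,3
1,1,3,3
1,2,2,3
1,1,1,2,3
1,1,1,1,1,3
2,2,2,2
1,1,2,2,2
1,1,1,1,2,2
1,1,1,1,1,1,2
1,1,1,1,1,1,1,1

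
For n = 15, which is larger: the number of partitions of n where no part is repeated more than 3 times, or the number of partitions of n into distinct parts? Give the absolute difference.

Partitions of 15 where no part is repeated more than 3 times: 105.
Partitions of 15 into distinct parts: 27.
|105 − 27| = 78.

78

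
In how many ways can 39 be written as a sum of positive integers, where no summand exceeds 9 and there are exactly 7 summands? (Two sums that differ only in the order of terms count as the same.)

A full systematic count gives 263.

263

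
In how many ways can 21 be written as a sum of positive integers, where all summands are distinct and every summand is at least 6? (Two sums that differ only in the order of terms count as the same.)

7

Enumerating:
21
6,15
7,14
8,13
9,12
10,11
6,7,8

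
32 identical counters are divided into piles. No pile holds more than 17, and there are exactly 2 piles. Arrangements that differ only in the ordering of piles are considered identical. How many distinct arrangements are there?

2

They are:
17,15
16,16
Counting gives 2.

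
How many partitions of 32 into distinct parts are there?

390

A full systematic count gives 390.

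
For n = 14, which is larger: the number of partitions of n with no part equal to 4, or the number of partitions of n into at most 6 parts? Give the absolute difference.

Partitions of 14 with no part equal to 4: 93.
Partitions of 14 into at most 6 parts: 90.
|93 − 90| = 3.

3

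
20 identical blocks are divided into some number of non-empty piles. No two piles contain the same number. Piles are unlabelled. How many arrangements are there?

There are too many to list fully; the first 12 (by largest part) are:
20
19 + 1
18 + 2
17 + 3
17 + 2 + 1
16 + 4
16 + 3 + 1
15 + 5
15 + 4 + 1
15 + 3 + 2
14 + 6
14 + 5 + 1
…and 52 more, for 64 total.

64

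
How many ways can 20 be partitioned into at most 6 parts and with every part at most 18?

Enumerating by decreasing first part gives 280 partitions in all.

280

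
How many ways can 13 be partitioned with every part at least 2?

24

They are:
13
11+2
10+3
9+4
9+2+2
8+5
8+3+2
7+6
7+4+2
7+3+3
7+2+2+2
6+5+2
6+4+3
6+3+2+2
5+5+3
5+4+4
5+4+2+2
5+3+3+2
5+2+2+2+2
4+4+3+2
4+3+3+3
4+3+2+2+2
3+3+3+2+2
3+2+2+2+2+2
That's 24 in total.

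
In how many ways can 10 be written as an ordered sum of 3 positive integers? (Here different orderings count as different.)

36

By stars and bars with positive parts, the count is C(9,2) = 36.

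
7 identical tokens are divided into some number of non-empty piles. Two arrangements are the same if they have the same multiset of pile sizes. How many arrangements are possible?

15

They are:
7
6, 1
5, 2
5, 1, 1
4, 3
4, 2, 1
4, 1, 1, 1
3, 3, 1
3, 2, 2
3, 2, 1, 1
3, 1, 1, 1, 1
2, 2, 2, 1
2, 2, 1, 1, 1
2, 1, 1, 1, 1, 1
1, 1, 1, 1, 1, 1, 1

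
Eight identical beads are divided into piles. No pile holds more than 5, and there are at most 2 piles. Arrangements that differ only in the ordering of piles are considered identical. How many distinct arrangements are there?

2

Listing the qualifying partitions of 8:
3+5
4+4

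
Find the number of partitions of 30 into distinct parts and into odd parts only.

18

The partitions of 30 that satisfy the conditions:
29+1
27+3
25+5
23+7
21+9
21+5+3+1
19+11
19+7+3+1
17+13
17+9+3+1
17+7+5+1
15+11+3+1
15+9+5+1
15+7+5+3
13+11+5+1
13+9+7+1
13+9+5+3
11+9+7+3
Counting gives 18.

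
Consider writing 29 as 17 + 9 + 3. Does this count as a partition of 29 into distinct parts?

Yes

The parts sum to 29, and the condition 'all summands are distinct' holds.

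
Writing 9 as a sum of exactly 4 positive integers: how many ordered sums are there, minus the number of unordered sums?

50

Ordered (compositions into 4 parts): C(8,3) = 56.
Unordered (partitions into 4 parts): 6.
Difference: 56 − 6 = 50.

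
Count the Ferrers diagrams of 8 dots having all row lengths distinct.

6

Enumerating:
8
7 + 1
6 + 2
5 + 3
5 + 2 + 1
4 + 3 + 1
That's 6 in total.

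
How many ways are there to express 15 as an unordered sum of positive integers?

176

There are 176 such partitions.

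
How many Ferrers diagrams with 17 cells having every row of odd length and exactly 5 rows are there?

The partitions of 17 that satisfy the conditions:
13+1+1+1+1
11+3+1+1+1
9+5+1+1+1
9+3+3+1+1
7+7+1+1+1
7+5+3+1+1
7+3+3+3+1
5+5+5+1+1
5+5+3+3+1
5+3+3+3+3
Counting gives 10.

10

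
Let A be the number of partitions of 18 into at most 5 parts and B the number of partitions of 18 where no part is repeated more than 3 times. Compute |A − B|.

Partitions of 18 into at most 5 parts: 141.
Partitions of 18 where no part is repeated more than 3 times: 208.
|141 − 208| = 67.

67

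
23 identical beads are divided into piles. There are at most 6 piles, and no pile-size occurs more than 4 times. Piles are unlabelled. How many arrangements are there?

450

Direct enumeration gives 450 partitions.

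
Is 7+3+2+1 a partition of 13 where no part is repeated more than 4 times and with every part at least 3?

No

The parts sum to 13, and the condition 'every summand is at least 3' is violated.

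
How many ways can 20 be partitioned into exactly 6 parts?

Enumerating by decreasing first part gives 90 partitions in all.

90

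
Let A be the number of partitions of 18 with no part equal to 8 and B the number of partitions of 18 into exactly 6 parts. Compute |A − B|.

285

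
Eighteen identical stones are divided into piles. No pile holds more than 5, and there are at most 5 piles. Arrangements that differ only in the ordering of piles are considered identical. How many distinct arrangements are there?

11

The partitions of 18 that satisfy the conditions:
5 + 5 + 5 + 3
5 + 5 + 5 + 2 + 1
5 + 5 + 4 + 4
5 + 5 + 4 + 3 + 1
5 + 5 + 4 + 2 + 2
5 + 5 + 3 + 3 + 2
5 + 4 + 4 + 4 + 1
5 + 4 + 4 + 3 + 2
5 + 4 + 3 + 3 + 3
4 + 4 + 4 + 4 + 2
4 + 4 + 4 + 3 + 3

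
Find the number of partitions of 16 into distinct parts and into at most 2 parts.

The partitions of 16 that satisfy the conditions:
16
15,1
14,2
13,3
12,4
11,5
10,6
9,7
That's 8 in total.

8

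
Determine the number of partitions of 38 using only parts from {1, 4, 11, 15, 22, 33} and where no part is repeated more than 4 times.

The partitions of 38 that satisfy the conditions:
1,4,33
1,15,22
1,4,11,22
4,4,4,4,22
1,1,1,1,4,4,4,22
4,4,15,15
1,1,1,1,4,15,15
1,11,11,15
4,4,4,11,15
1,1,1,1,4,4,11,15
1,4,11,11,11
4,4,4,4,11,11
1,1,1,1,4,4,4,11,11

13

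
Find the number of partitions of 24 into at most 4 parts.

There are 169 such partitions.

169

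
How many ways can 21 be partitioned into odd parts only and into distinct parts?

The partitions of 21 that satisfy the conditions:
21
1,3,17
1,5,15
1,7,13
3,5,13
1,9,11
3,7,11
5,7,9
That's 8 in total.

8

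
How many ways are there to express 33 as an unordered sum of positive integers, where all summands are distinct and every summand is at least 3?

136

Counting exhaustively, 136 partitions satisfy the conditions.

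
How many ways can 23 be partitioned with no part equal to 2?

463

Systematic enumeration (by largest part, then next-largest, …) yields 463.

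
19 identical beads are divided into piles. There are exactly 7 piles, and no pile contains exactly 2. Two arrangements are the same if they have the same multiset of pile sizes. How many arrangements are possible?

The partitions of 19 that satisfy the conditions:
13, 1, 1, 1, 1, 1, 1
11, 3, 1, 1, 1, 1, 1
10, 4, 1, 1, 1, 1, 1
9, 5, 1, 1, 1, 1, 1
9, 3, 3, 1, 1, 1, 1
8, 6, 1, 1, 1, 1, 1
8, 4, 3, 1, 1, 1, 1
7, 7, 1, 1, 1, 1, 1
7, 5, 3, 1, 1, 1, 1
7, 4, 4, 1, 1, 1, 1
7, 3, 3, 3, 1, 1, 1
6, 6, 3, 1, 1, 1, 1
6, 5, 4, 1, 1, 1, 1
6, 4, 3, 3, 1, 1, 1
5, 5, 5, 1, 1, 1, 1
5, 5, 3, 3, 1, 1, 1
5, 4, 4, 3, 1, 1, 1
5, 3, 3, 3, 3, 1, 1
4, 4, 4, 4, 1, 1, 1
4, 4, 3, 3, 3, 1, 1
3, 3, 3, 3, 3, 3, 1

21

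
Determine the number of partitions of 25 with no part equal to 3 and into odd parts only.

A partial list (first 12 by largest part):
25
23, 1, 1
21, 1, 1, 1, 1
19, 5, 1
19, 1, 1, 1, 1, 1, 1
17, 7, 1
17, 5, 1, 1, 1
17, 1, 1, 1, 1, 1, 1, 1, 1
15, 9, 1
15, 7, 1, 1, 1
15, 5, 5
15, 5, 1, 1, 1, 1, 1
…and 41 more, for 53 total.

53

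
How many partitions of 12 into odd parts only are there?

Listing the qualifying partitions of 12:
1, 11
3, 9
1, 1, 1, 9
5, 7
1, 1, 3, 7
1, 1, 1, 1, 1, 7
1, 1, 5, 5
1, 3, 3, 5
1, 1, 1, 1, 3, 5
1, 1, 1, 1, 1, 1, 1, 5
3, 3, 3, 3
1, 1, 1, 3, 3, 3
1, 1, 1, 1, 1, 1, 3, 3
1, 1, 1, 1, 1, 1, 1, 1, 1, 3
1, 1, 1, 1, 1, 1, 1, 1, 1, 1, 1, 1

15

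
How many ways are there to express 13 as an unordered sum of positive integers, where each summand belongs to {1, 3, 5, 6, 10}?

Listing the qualifying partitions of 13:
10 + 3
10 + 1 + 1 + 1
6 + 6 + 1
6 + 5 + 1 + 1
6 + 3 + 3 + 1
6 + 3 + 1 + 1 + 1 + 1
6 + 1 + 1 + 1 + 1 + 1 + 1 + 1
5 + 5 + 3
5 + 5 + 1 + 1 + 1
5 + 3 + 3 + 1 + 1
5 + 3 + 1 + 1 + 1 + 1 + 1
5 + 1 + 1 + 1 + 1 + 1 + 1 + 1 + 1
3 + 3 + 3 + 3 + 1
3 + 3 + 3 + 1 + 1 + 1 + 1
3 + 3 + 1 + 1 + 1 + 1 + 1 + 1 + 1
3 + 1 + 1 + 1 + 1 + 1 + 1 + 1 + 1 + 1 + 1
1 + 1 + 1 + 1 + 1 + 1 + 1 + 1 + 1 + 1 + 1 + 1 + 1
That's 17 in total.

17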